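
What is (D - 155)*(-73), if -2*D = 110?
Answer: 15330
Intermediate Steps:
D = -55 (D = -½*110 = -55)
(D - 155)*(-73) = (-55 - 155)*(-73) = -210*(-73) = 15330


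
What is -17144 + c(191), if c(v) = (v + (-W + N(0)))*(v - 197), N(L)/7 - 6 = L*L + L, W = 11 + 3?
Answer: -18458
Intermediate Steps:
W = 14
N(L) = 42 + 7*L + 7*L² (N(L) = 42 + 7*(L*L + L) = 42 + 7*(L² + L) = 42 + 7*(L + L²) = 42 + (7*L + 7*L²) = 42 + 7*L + 7*L²)
c(v) = (-197 + v)*(28 + v) (c(v) = (v + (-1*14 + (42 + 7*0 + 7*0²)))*(v - 197) = (v + (-14 + (42 + 0 + 7*0)))*(-197 + v) = (v + (-14 + (42 + 0 + 0)))*(-197 + v) = (v + (-14 + 42))*(-197 + v) = (v + 28)*(-197 + v) = (28 + v)*(-197 + v) = (-197 + v)*(28 + v))
-17144 + c(191) = -17144 + (-5516 + 191² - 169*191) = -17144 + (-5516 + 36481 - 32279) = -17144 - 1314 = -18458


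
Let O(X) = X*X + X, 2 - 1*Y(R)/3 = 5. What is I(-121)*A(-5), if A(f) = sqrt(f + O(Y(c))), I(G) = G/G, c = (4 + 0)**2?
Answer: sqrt(67) ≈ 8.1853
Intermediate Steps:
c = 16 (c = 4**2 = 16)
Y(R) = -9 (Y(R) = 6 - 3*5 = 6 - 15 = -9)
O(X) = X + X**2 (O(X) = X**2 + X = X + X**2)
I(G) = 1
A(f) = sqrt(72 + f) (A(f) = sqrt(f - 9*(1 - 9)) = sqrt(f - 9*(-8)) = sqrt(f + 72) = sqrt(72 + f))
I(-121)*A(-5) = 1*sqrt(72 - 5) = 1*sqrt(67) = sqrt(67)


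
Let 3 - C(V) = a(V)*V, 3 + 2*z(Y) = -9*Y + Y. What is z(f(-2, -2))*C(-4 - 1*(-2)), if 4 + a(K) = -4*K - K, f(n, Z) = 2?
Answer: -285/2 ≈ -142.50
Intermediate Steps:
z(Y) = -3/2 - 4*Y (z(Y) = -3/2 + (-9*Y + Y)/2 = -3/2 + (-8*Y)/2 = -3/2 - 4*Y)
a(K) = -4 - 5*K (a(K) = -4 + (-4*K - K) = -4 - 5*K)
C(V) = 3 - V*(-4 - 5*V) (C(V) = 3 - (-4 - 5*V)*V = 3 - V*(-4 - 5*V))
z(f(-2, -2))*C(-4 - 1*(-2)) = (-3/2 - 4*2)*(3 + (-4 - 1*(-2))*(4 + 5*(-4 - 1*(-2)))) = (-3/2 - 8)*(3 + (-4 + 2)*(4 + 5*(-4 + 2))) = -19*(3 - 2*(4 + 5*(-2)))/2 = -19*(3 - 2*(4 - 10))/2 = -19*(3 - 2*(-6))/2 = -19*(3 + 12)/2 = -19/2*15 = -285/2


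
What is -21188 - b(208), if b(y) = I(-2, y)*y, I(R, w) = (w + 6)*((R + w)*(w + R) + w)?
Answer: -1898190916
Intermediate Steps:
I(R, w) = (6 + w)*(w + (R + w)²) (I(R, w) = (6 + w)*((R + w)*(R + w) + w) = (6 + w)*((R + w)² + w) = (6 + w)*(w + (R + w)²))
b(y) = y*(y² + 6*y + 6*(-2 + y)² + y*(-2 + y)²) (b(y) = (y² + 6*y + 6*(-2 + y)² + y*(-2 + y)²)*y = y*(y² + 6*y + 6*(-2 + y)² + y*(-2 + y)²))
-21188 - b(208) = -21188 - 208*(24 + 208³ - 14*208 + 3*208²) = -21188 - 208*(24 + 8998912 - 2912 + 3*43264) = -21188 - 208*(24 + 8998912 - 2912 + 129792) = -21188 - 208*9125816 = -21188 - 1*1898169728 = -21188 - 1898169728 = -1898190916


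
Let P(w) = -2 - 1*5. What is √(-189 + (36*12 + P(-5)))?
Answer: 2*√59 ≈ 15.362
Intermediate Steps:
P(w) = -7 (P(w) = -2 - 5 = -7)
√(-189 + (36*12 + P(-5))) = √(-189 + (36*12 - 7)) = √(-189 + (432 - 7)) = √(-189 + 425) = √236 = 2*√59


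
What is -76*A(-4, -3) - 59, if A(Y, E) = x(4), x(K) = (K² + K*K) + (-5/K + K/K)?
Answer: -2472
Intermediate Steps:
x(K) = 1 - 5/K + 2*K² (x(K) = (K² + K²) + (-5/K + 1) = 2*K² + (1 - 5/K) = 1 - 5/K + 2*K²)
A(Y, E) = 127/4 (A(Y, E) = (-5 + 4 + 2*4³)/4 = (-5 + 4 + 2*64)/4 = (-5 + 4 + 128)/4 = (¼)*127 = 127/4)
-76*A(-4, -3) - 59 = -76*127/4 - 59 = -2413 - 59 = -2472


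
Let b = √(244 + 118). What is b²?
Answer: 362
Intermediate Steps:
b = √362 ≈ 19.026
b² = (√362)² = 362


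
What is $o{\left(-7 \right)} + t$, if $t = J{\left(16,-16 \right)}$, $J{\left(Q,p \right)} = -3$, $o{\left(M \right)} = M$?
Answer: $-10$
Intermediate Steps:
$t = -3$
$o{\left(-7 \right)} + t = -7 - 3 = -10$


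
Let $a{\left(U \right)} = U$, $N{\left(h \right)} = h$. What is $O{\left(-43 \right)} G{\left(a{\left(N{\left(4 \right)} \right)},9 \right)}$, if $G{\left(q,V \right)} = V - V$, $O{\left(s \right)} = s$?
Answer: $0$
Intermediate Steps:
$G{\left(q,V \right)} = 0$
$O{\left(-43 \right)} G{\left(a{\left(N{\left(4 \right)} \right)},9 \right)} = \left(-43\right) 0 = 0$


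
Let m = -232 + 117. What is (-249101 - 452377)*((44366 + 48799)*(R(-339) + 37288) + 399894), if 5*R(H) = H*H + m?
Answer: -3937758405952536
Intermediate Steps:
m = -115
R(H) = -23 + H²/5 (R(H) = (H*H - 115)/5 = (H² - 115)/5 = (-115 + H²)/5 = -23 + H²/5)
(-249101 - 452377)*((44366 + 48799)*(R(-339) + 37288) + 399894) = (-249101 - 452377)*((44366 + 48799)*((-23 + (⅕)*(-339)²) + 37288) + 399894) = -701478*(93165*((-23 + (⅕)*114921) + 37288) + 399894) = -701478*(93165*((-23 + 114921/5) + 37288) + 399894) = -701478*(93165*(114806/5 + 37288) + 399894) = -701478*(93165*(301246/5) + 399894) = -701478*(5613116718 + 399894) = -701478*5613516612 = -3937758405952536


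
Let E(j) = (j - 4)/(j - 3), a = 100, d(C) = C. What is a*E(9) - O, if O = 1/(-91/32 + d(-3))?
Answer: 46846/561 ≈ 83.504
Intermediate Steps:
E(j) = (-4 + j)/(-3 + j)
O = -32/187 (O = 1/(-91/32 - 3) = 1/(-187/32) = -32/187 ≈ -0.17112)
a*E(9) - O = 100*((-4 + 9)/(-3 + 9)) - 1*(-32/187) = 100*(5/6) + 32/187 = 250/3 + 32/187 = 46846/561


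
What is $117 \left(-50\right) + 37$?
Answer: $-5813$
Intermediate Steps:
$117 \left(-50\right) + 37 = -5850 + 37 = -5813$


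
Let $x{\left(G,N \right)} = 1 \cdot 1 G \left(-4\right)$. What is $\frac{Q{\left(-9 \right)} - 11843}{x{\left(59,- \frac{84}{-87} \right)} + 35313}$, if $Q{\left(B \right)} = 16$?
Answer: $- \frac{11827}{35077} \approx -0.33717$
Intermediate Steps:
$x{\left(G,N \right)} = - 4 G$ ($x{\left(G,N \right)} = 1 \left(- 4 G\right) = - 4 G$)
$\frac{Q{\left(-9 \right)} - 11843}{x{\left(59,- \frac{84}{-87} \right)} + 35313} = \frac{16 - 11843}{\left(-4\right) 59 + 35313} = - \frac{11827}{-236 + 35313} = - \frac{11827}{35077}$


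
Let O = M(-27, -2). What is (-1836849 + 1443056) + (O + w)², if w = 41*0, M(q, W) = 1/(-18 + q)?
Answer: -797430824/2025 ≈ -3.9379e+5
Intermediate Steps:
w = 0
O = -1/45 (O = 1/(-18 - 27) = 1/(-45) = -1/45 ≈ -0.022222)
(-1836849 + 1443056) + (O + w)² = (-1836849 + 1443056) + (-1/45 + 0)² = -393793 + (-1/45)² = -393793 + 1/2025 = -797430824/2025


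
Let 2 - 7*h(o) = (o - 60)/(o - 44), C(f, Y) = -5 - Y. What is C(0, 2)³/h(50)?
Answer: -7203/11 ≈ -654.82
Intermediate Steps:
h(o) = 2/7 - (-60 + o)/(7*(-44 + o)) (h(o) = 2/7 - (o - 60)/(7*(o - 44)) = 2/7 - (-60 + o)/(7*(-44 + o)))
C(0, 2)³/h(50) = (-5 - 1*2)³/(((-28 + 50)/(7*(-44 + 50)))) = (-5 - 2)³/(((⅐)*22/6)) = (-7)³/(((⅐)*(⅙)*22)) = -343/11/21 = -343*21/11 = -7203/11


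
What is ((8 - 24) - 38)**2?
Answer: 2916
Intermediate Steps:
((8 - 24) - 38)**2 = (-16 - 38)**2 = (-54)**2 = 2916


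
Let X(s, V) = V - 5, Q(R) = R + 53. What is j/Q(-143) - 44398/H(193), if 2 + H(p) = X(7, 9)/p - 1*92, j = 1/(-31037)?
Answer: 3989254204793/8444236590 ≈ 472.42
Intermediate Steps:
j = -1/31037 ≈ -3.2220e-5
Q(R) = 53 + R
X(s, V) = -5 + V
H(p) = -94 + 4/p (H(p) = -2 + ((-5 + 9)/p - 1*92) = -2 + (4/p - 92) = -2 + (-92 + 4/p) = -94 + 4/p)
j/Q(-143) - 44398/H(193) = -1/(31037*(53 - 143)) - 44398/(-94 + 4/193) = -1/31037/(-90) - 44398/(-94 + 4*(1/193)) = -1/31037*(-1/90) - 44398/(-94 + 4/193) = 1/2793330 - 44398/(-18138/193) = 1/2793330 - 44398*(-193/18138) = 1/2793330 + 4284407/9069 = 3989254204793/8444236590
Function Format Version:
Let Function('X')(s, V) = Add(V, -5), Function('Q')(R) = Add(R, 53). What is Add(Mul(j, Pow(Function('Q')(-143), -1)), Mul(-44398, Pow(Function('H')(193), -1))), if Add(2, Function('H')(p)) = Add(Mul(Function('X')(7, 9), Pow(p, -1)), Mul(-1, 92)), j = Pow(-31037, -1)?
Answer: Rational(3989254204793, 8444236590) ≈ 472.42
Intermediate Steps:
j = Rational(-1, 31037) ≈ -3.2220e-5
Function('Q')(R) = Add(53, R)
Function('X')(s, V) = Add(-5, V)
Function('H')(p) = Add(-94, Mul(4, Pow(p, -1))) (Function('H')(p) = Add(-2, Add(Mul(Add(-5, 9), Pow(p, -1)), Mul(-1, 92))) = Add(-2, Add(Mul(4, Pow(p, -1)), -92)) = Add(-2, Add(-92, Mul(4, Pow(p, -1)))) = Add(-94, Mul(4, Pow(p, -1))))
Add(Mul(j, Pow(Function('Q')(-143), -1)), Mul(-44398, Pow(Function('H')(193), -1))) = Add(Mul(Rational(-1, 31037), Pow(Add(53, -143), -1)), Mul(-44398, Pow(Add(-94, Mul(4, Pow(193, -1))), -1))) = Add(Mul(Rational(-1, 31037), Pow(-90, -1)), Mul(-44398, Pow(Add(-94, Mul(4, Rational(1, 193))), -1))) = Add(Mul(Rational(-1, 31037), Rational(-1, 90)), Mul(-44398, Pow(Add(-94, Rational(4, 193)), -1))) = Add(Rational(1, 2793330), Mul(-44398, Pow(Rational(-18138, 193), -1))) = Add(Rational(1, 2793330), Mul(-44398, Rational(-193, 18138))) = Add(Rational(1, 2793330), Rational(4284407, 9069)) = Rational(3989254204793, 8444236590)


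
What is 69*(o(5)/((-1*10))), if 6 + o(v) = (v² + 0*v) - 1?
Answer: -621/5 ≈ -124.20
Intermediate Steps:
o(v) = -7 + v² (o(v) = -6 + ((v² + 0*v) - 1) = -6 + ((v² + 0) - 1) = -6 + (v² - 1) = -6 + (-1 + v²) = -7 + v²)
69*(o(5)/((-1*10))) = 69*((-7 + 5²)/((-1*10))) = 69*((-7 + 25)/(-10)) = 69*(18*(-⅒)) = 69*(-9/5) = -621/5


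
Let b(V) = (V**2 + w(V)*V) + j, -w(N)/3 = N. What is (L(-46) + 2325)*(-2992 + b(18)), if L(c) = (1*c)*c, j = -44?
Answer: -16360644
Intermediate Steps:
w(N) = -3*N
L(c) = c**2 (L(c) = c*c = c**2)
b(V) = -44 - 2*V**2 (b(V) = (V**2 + (-3*V)*V) - 44 = (V**2 - 3*V**2) - 44 = -2*V**2 - 44 = -44 - 2*V**2)
(L(-46) + 2325)*(-2992 + b(18)) = ((-46)**2 + 2325)*(-2992 + (-44 - 2*18**2)) = (2116 + 2325)*(-2992 + (-44 - 2*324)) = 4441*(-2992 + (-44 - 648)) = 4441*(-2992 - 692) = 4441*(-3684) = -16360644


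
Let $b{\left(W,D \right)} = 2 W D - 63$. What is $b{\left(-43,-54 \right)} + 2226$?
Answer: $6807$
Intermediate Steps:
$b{\left(W,D \right)} = -63 + 2 D W$ ($b{\left(W,D \right)} = 2 D W - 63 = -63 + 2 D W$)
$b{\left(-43,-54 \right)} + 2226 = \left(-63 + 2 \left(-54\right) \left(-43\right)\right) + 2226 = \left(-63 + 4644\right) + 2226 = 4581 + 2226 = 6807$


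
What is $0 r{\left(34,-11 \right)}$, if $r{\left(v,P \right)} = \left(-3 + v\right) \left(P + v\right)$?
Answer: $0$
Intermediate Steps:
$0 r{\left(34,-11 \right)} = 0 \left(34^{2} - -33 - 102 - 374\right) = 0 \left(1156 + 33 - 102 - 374\right) = 0 \cdot 713 = 0$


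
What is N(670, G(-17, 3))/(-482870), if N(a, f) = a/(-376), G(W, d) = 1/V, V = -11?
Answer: 67/18155912 ≈ 3.6903e-6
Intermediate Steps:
G(W, d) = -1/11 (G(W, d) = 1/(-11) = -1/11)
N(a, f) = -a/376 (N(a, f) = a*(-1/376) = -a/376)
N(670, G(-17, 3))/(-482870) = -1/376*670/(-482870) = -335/188*(-1/482870) = 67/18155912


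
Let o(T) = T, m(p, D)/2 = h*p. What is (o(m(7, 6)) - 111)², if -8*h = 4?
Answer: 13924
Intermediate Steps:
h = -½ (h = -⅛*4 = -½ ≈ -0.50000)
m(p, D) = -p (m(p, D) = 2*(-p/2) = -p)
(o(m(7, 6)) - 111)² = (-1*7 - 111)² = (-7 - 111)² = (-118)² = 13924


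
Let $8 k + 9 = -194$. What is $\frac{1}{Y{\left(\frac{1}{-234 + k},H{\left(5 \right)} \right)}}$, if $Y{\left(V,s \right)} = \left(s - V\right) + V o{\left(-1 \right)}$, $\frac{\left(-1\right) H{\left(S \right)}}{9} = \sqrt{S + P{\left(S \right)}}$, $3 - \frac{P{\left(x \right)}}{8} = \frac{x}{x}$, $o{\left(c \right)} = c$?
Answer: $- \frac{33200}{7323867869} - \frac{38750625 \sqrt{21}}{7323867869} \approx -0.024251$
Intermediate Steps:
$k = - \frac{203}{8}$ ($k = - \frac{9}{8} + \frac{1}{8} \left(-194\right) = - \frac{9}{8} - \frac{97}{4} = - \frac{203}{8} \approx -25.375$)
$P{\left(x \right)} = 16$ ($P{\left(x \right)} = 24 - 8 \frac{x}{x} = 24 - 8 = 16$)
$H{\left(S \right)} = - 9 \sqrt{16 + S}$ ($H{\left(S \right)} = - 9 \sqrt{S + 16} = - 9 \sqrt{16 + S}$)
$Y{\left(V,s \right)} = s - 2 V$ ($Y{\left(V,s \right)} = \left(s - V\right) + V \left(-1\right) = \left(s - V\right) - V = s - 2 V$)
$\frac{1}{Y{\left(\frac{1}{-234 + k},H{\left(5 \right)} \right)}} = \frac{1}{- 9 \sqrt{16 + 5} - \frac{2}{-234 - \frac{203}{8}}} = \frac{1}{- 9 \sqrt{21} - \frac{2}{- \frac{2075}{8}}} = \frac{1}{- 9 \sqrt{21} - - \frac{16}{2075}} = \frac{1}{- 9 \sqrt{21} + \frac{16}{2075}} = \frac{1}{\frac{16}{2075} - 9 \sqrt{21}}$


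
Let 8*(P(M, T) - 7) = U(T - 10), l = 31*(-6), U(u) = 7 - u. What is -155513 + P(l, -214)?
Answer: -1243817/8 ≈ -1.5548e+5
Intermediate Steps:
l = -186
P(M, T) = 73/8 - T/8 (P(M, T) = 7 + (7 - (T - 10))/8 = 7 + (7 - (-10 + T))/8 = 7 + (7 + (10 - T))/8 = 7 + (17 - T)/8 = 7 + (17/8 - T/8) = 73/8 - T/8)
-155513 + P(l, -214) = -155513 + (73/8 - ⅛*(-214)) = -155513 + (73/8 + 107/4) = -155513 + 287/8 = -1243817/8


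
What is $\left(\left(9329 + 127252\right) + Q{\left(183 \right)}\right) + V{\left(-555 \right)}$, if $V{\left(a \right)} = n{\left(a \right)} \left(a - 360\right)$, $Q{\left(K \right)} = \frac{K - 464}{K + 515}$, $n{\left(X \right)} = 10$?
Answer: $\frac{88946557}{698} \approx 1.2743 \cdot 10^{5}$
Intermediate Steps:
$Q{\left(K \right)} = \frac{-464 + K}{515 + K}$
$V{\left(a \right)} = -3600 + 10 a$ ($V{\left(a \right)} = 10 \left(a - 360\right) = 10 \left(-360 + a\right) = -3600 + 10 a$)
$\left(\left(9329 + 127252\right) + Q{\left(183 \right)}\right) + V{\left(-555 \right)} = \left(\left(9329 + 127252\right) + \frac{-464 + 183}{515 + 183}\right) + \left(-3600 + 10 \left(-555\right)\right) = \left(136581 + \frac{1}{698} \left(-281\right)\right) - 9150 = \left(136581 - \frac{281}{698}\right) - 9150 = \frac{95333257}{698} - 9150 = \frac{88946557}{698}$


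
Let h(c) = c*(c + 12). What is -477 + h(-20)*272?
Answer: 43043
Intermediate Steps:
h(c) = c*(12 + c)
-477 + h(-20)*272 = -477 - 20*(12 - 20)*272 = -477 - 20*(-8)*272 = -477 + 160*272 = -477 + 43520 = 43043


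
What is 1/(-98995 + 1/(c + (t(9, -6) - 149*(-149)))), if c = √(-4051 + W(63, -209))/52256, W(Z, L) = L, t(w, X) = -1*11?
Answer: (-√1065 + 579780320*I)/(-57395352752272*I + 98995*√1065) ≈ -1.0102e-5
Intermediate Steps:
t(w, X) = -11
c = I*√1065/26128 (c = √(-4051 - 209)/52256 = √(-4260)*(1/52256) = (2*I*√1065)*(1/52256) = I*√1065/26128 ≈ 0.001249*I)
1/(-98995 + 1/(c + (t(9, -6) - 149*(-149)))) = 1/(-98995 + 1/(I*√1065/26128 + (-11 - 149*(-149)))) = 1/(-98995 + 1/(I*√1065/26128 + (-11 + 22201))) = 1/(-98995 + 1/(I*√1065/26128 + 22190)) = 1/(-98995 + 1/(22190 + I*√1065/26128))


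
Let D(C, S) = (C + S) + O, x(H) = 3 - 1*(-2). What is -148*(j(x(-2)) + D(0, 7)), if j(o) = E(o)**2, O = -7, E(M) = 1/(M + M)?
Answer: -37/25 ≈ -1.4800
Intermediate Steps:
x(H) = 5 (x(H) = 3 + 2 = 5)
E(M) = 1/(2*M)
D(C, S) = -7 + C + S (D(C, S) = (C + S) - 7 = -7 + C + S)
j(o) = 1/(4*o**2) (j(o) = (1/(2*o))**2 = 1/(4*o**2))
-148*(j(x(-2)) + D(0, 7)) = -148*((1/4)/5**2 + (-7 + 0 + 7)) = -148*((1/4)*(1/25) + 0) = -148*(1/100 + 0) = -148*1/100 = -37/25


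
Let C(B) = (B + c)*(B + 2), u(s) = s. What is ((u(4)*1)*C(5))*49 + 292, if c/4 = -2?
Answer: -3824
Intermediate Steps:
c = -8 (c = 4*(-2) = -8)
C(B) = (-8 + B)*(2 + B) (C(B) = (B - 8)*(B + 2) = (-8 + B)*(2 + B))
((u(4)*1)*C(5))*49 + 292 = ((4*1)*(-16 + 5² - 6*5))*49 + 292 = (4*(-16 + 25 - 30))*49 + 292 = (4*(-21))*49 + 292 = -84*49 + 292 = -4116 + 292 = -3824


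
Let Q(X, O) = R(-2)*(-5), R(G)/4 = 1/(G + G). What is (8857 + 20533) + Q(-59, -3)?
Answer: 29395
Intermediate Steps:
R(G) = 2/G (R(G) = 4/(G + G) = 4/((2*G)) = 4*(1/(2*G)) = 2/G)
Q(X, O) = 5 (Q(X, O) = (2/(-2))*(-5) = (2*(-½))*(-5) = -1*(-5) = 5)
(8857 + 20533) + Q(-59, -3) = (8857 + 20533) + 5 = 29390 + 5 = 29395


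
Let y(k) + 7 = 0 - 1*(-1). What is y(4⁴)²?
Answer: 36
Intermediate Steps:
y(k) = -6 (y(k) = -7 + (0 - 1*(-1)) = -7 + (0 + 1) = -7 + 1 = -6)
y(4⁴)² = (-6)² = 36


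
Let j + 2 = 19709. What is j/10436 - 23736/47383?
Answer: 686067885/494488988 ≈ 1.3874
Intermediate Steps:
j = 19707 (j = -2 + 19709 = 19707)
j/10436 - 23736/47383 = 19707/10436 - 23736/47383 = 686067885/494488988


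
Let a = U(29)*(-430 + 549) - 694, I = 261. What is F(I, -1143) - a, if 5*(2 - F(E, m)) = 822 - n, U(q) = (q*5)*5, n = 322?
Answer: -85679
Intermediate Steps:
U(q) = 25*q (U(q) = (5*q)*5 = 25*q)
F(E, m) = -98 (F(E, m) = 2 - (822 - 1*322)/5 = 2 - (822 - 322)/5 = 2 - ⅕*500 = 2 - 100 = -98)
a = 85581 (a = (25*29)*(-430 + 549) - 694 = 725*119 - 694 = 86275 - 694 = 85581)
F(I, -1143) - a = -98 - 1*85581 = -98 - 85581 = -85679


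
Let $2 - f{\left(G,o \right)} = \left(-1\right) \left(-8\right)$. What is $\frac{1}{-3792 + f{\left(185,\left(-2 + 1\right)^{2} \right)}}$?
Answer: $- \frac{1}{3798} \approx -0.0002633$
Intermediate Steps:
$f{\left(G,o \right)} = -6$ ($f{\left(G,o \right)} = 2 - \left(-1\right) \left(-8\right) = 2 - 8 = -6$)
$\frac{1}{-3792 + f{\left(185,\left(-2 + 1\right)^{2} \right)}} = \frac{1}{-3792 - 6} = \frac{1}{-3798} = - \frac{1}{3798}$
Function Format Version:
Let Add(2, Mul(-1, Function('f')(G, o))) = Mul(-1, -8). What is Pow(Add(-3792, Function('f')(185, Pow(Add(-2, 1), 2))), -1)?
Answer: Rational(-1, 3798) ≈ -0.00026330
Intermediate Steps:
Function('f')(G, o) = -6 (Function('f')(G, o) = Add(2, Mul(-1, Mul(-1, -8))) = Add(2, Mul(-1, 8)) = Add(2, -8) = -6)
Pow(Add(-3792, Function('f')(185, Pow(Add(-2, 1), 2))), -1) = Pow(Add(-3792, -6), -1) = Pow(-3798, -1) = Rational(-1, 3798)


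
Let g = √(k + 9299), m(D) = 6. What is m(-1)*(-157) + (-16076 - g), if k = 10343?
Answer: -17018 - √19642 ≈ -17158.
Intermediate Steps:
g = √19642 (g = √(10343 + 9299) = √19642 ≈ 140.15)
m(-1)*(-157) + (-16076 - g) = 6*(-157) + (-16076 - √19642) = -942 + (-16076 - √19642) = -17018 - √19642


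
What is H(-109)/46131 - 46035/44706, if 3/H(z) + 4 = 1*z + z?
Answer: -13095787333/12717716997 ≈ -1.0297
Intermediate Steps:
H(z) = 3/(-4 + 2*z) (H(z) = 3/(-4 + (1*z + z)) = 3/(-4 + (z + z)) = 3/(-4 + 2*z))
H(-109)/46131 - 46035/44706 = (3/(2*(-2 - 109)))/46131 - 46035/44706 = ((3/2)/(-111))*(1/46131) - 46035*1/44706 = ((3/2)*(-1/111))*(1/46131) - 15345/14902 = -1/74*1/46131 - 15345/14902 = -1/3413694 - 15345/14902 = -13095787333/12717716997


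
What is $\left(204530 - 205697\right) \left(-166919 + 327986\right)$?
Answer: $-187965189$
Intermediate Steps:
$\left(204530 - 205697\right) \left(-166919 + 327986\right) = \left(-1167\right) 161067 = -187965189$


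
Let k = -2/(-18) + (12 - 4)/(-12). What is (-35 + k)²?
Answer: 102400/81 ≈ 1264.2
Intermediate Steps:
k = -5/9 (k = -2*(-1/18) + 8*(-1/12) = ⅑ - ⅔ = -5/9 ≈ -0.55556)
(-35 + k)² = (-35 - 5/9)² = (-320/9)² = 102400/81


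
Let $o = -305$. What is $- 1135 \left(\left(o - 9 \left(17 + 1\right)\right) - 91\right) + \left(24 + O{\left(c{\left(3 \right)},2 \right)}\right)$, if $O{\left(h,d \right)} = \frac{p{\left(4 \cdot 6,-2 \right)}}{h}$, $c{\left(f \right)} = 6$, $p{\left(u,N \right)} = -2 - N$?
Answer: $633354$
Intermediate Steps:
$O{\left(h,d \right)} = 0$ ($O{\left(h,d \right)} = \frac{-2 - -2}{h} = \frac{-2 + 2}{h} = \frac{0}{h} = 0$)
$- 1135 \left(\left(o - 9 \left(17 + 1\right)\right) - 91\right) + \left(24 + O{\left(c{\left(3 \right)},2 \right)}\right) = - 1135 \left(\left(-305 - 9 \left(17 + 1\right)\right) - 91\right) + \left(24 + 0\right) = - 1135 \left(\left(-305 - 162\right) - 91\right) + 24 = - 1135 \left(-467 - 91\right) + 24 = \left(-1135\right) \left(-558\right) + 24 = 633330 + 24 = 633354$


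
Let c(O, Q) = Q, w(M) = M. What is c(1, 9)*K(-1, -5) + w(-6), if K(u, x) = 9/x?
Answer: -111/5 ≈ -22.200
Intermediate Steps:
c(1, 9)*K(-1, -5) + w(-6) = 9*(9/(-5)) - 6 = 9*(9*(-⅕)) - 6 = 9*(-9/5) - 6 = -81/5 - 6 = -111/5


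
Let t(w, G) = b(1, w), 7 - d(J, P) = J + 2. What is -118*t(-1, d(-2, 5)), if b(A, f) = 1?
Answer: -118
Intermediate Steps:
d(J, P) = 5 - J (d(J, P) = 7 - (J + 2) = 7 - (2 + J) = 7 + (-2 - J) = 5 - J)
t(w, G) = 1
-118*t(-1, d(-2, 5)) = -118*1 = -118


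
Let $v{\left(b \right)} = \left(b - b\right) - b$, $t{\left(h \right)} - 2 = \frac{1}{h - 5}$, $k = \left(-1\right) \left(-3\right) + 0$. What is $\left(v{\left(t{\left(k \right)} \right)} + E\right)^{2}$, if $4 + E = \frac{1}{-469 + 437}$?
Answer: $\frac{31329}{1024} \approx 30.595$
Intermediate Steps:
$k = 3$ ($k = 3 + 0 = 3$)
$t{\left(h \right)} = 2 + \frac{1}{-5 + h}$ ($t{\left(h \right)} = 2 + \frac{1}{h - 5} = 2 + \frac{1}{-5 + h}$)
$v{\left(b \right)} = - b$ ($v{\left(b \right)} = 0 - b = - b$)
$E = - \frac{129}{32}$ ($E = -4 + \frac{1}{-469 + 437} = -4 + \frac{1}{-32} = -4 - \frac{1}{32} = - \frac{129}{32} \approx -4.0313$)
$\left(v{\left(t{\left(k \right)} \right)} + E\right)^{2} = \left(- \frac{-9 + 2 \cdot 3}{-5 + 3} - \frac{129}{32}\right)^{2} = \left(- \frac{-9 + 6}{-2} - \frac{129}{32}\right)^{2} = \left(- \frac{\left(-1\right) \left(-3\right)}{2} - \frac{129}{32}\right)^{2} = \left(\left(-1\right) \frac{3}{2} - \frac{129}{32}\right)^{2} = \left(- \frac{3}{2} - \frac{129}{32}\right)^{2} = \left(- \frac{177}{32}\right)^{2} = \frac{31329}{1024}$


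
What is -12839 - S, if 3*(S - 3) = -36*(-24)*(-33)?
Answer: -3338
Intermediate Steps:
S = -9501 (S = 3 + (-36*(-24)*(-33))/3 = 3 + (864*(-33))/3 = 3 + (1/3)*(-28512) = 3 - 9504 = -9501)
-12839 - S = -12839 - 1*(-9501) = -12839 + 9501 = -3338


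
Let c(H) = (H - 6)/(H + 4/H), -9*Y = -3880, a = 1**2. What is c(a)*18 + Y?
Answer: 3718/9 ≈ 413.11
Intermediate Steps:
a = 1
Y = 3880/9 (Y = -1/9*(-3880) = 3880/9 ≈ 431.11)
c(H) = (-6 + H)/(H + 4/H)
c(a)*18 + Y = (1*(-6 + 1)/(4 + 1**2))*18 + 3880/9 = (1*(-5)/(4 + 1))*18 + 3880/9 = (1*(-5)/5)*18 + 3880/9 = (1*(1/5)*(-5))*18 + 3880/9 = -1*18 + 3880/9 = -18 + 3880/9 = 3718/9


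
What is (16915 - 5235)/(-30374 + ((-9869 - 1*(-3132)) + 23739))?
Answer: -2920/3343 ≈ -0.87347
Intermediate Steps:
(16915 - 5235)/(-30374 + ((-9869 - 1*(-3132)) + 23739)) = 11680/(-30374 + ((-9869 + 3132) + 23739)) = 11680/(-30374 + (-6737 + 23739)) = 11680/(-30374 + 17002) = 11680/(-13372) = 11680*(-1/13372) = -2920/3343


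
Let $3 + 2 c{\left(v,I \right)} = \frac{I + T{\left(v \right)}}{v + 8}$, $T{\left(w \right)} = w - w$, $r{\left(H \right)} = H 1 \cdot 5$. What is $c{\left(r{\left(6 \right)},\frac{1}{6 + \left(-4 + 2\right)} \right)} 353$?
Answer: $- \frac{160615}{304} \approx -528.34$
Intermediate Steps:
$r{\left(H \right)} = 5 H$ ($r{\left(H \right)} = H 5 = 5 H$)
$T{\left(w \right)} = 0$
$c{\left(v,I \right)} = - \frac{3}{2} + \frac{I}{2 \left(8 + v\right)}$ ($c{\left(v,I \right)} = - \frac{3}{2} + \frac{\left(I + 0\right) \frac{1}{v + 8}}{2} = - \frac{3}{2} + \frac{I \frac{1}{8 + v}}{2} = - \frac{3}{2} + \frac{I}{2 \left(8 + v\right)}$)
$c{\left(r{\left(6 \right)},\frac{1}{6 + \left(-4 + 2\right)} \right)} 353 = \frac{-24 + \frac{1}{6 + \left(-4 + 2\right)} - 3 \cdot 5 \cdot 6}{2 \left(8 + 5 \cdot 6\right)} 353 = \frac{-24 + \frac{1}{6 - 2} - 90}{2 \left(8 + 30\right)} 353 = \frac{-24 + \frac{1}{4} - 90}{2 \cdot 38} \cdot 353 = \frac{1}{2} \cdot \frac{1}{38} \left(-24 + \frac{1}{4} - 90\right) 353 = \frac{1}{2} \cdot \frac{1}{38} \left(- \frac{455}{4}\right) 353 = \left(- \frac{455}{304}\right) 353 = - \frac{160615}{304}$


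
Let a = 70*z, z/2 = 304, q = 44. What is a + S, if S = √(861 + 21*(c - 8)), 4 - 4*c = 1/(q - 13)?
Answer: 42560 + 3*√304885/62 ≈ 42587.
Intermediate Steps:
z = 608 (z = 2*304 = 608)
c = 123/124 (c = 1 - 1/(4*(44 - 13)) = 1 - ¼/31 = 1 - ¼*1/31 = 1 - 1/124 = 123/124 ≈ 0.99194)
a = 42560 (a = 70*608 = 42560)
S = 3*√304885/62 (S = √(861 + 21*(123/124 - 8)) = √(861 + 21*(-869/124)) = √(861 - 18249/124) = √(88515/124) = 3*√304885/62 ≈ 26.718)
a + S = 42560 + 3*√304885/62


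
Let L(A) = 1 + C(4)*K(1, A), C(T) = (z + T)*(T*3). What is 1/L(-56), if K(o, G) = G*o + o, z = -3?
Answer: -1/659 ≈ -0.0015175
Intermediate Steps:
C(T) = 3*T*(-3 + T) (C(T) = (-3 + T)*(T*3) = (-3 + T)*(3*T) = 3*T*(-3 + T))
K(o, G) = o + G*o
L(A) = 13 + 12*A (L(A) = 1 + (3*4*(-3 + 4))*(1*(1 + A)) = 1 + (3*4*1)*(1 + A) = 1 + 12*(1 + A) = 1 + (12 + 12*A) = 13 + 12*A)
1/L(-56) = 1/(13 + 12*(-56)) = 1/(13 - 672) = 1/(-659) = -1/659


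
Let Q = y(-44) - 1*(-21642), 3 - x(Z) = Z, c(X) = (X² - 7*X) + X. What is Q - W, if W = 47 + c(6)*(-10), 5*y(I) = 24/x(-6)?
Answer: 323933/15 ≈ 21596.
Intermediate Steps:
c(X) = X² - 6*X
x(Z) = 3 - Z
y(I) = 8/15 (y(I) = (24/(3 - 1*(-6)))/5 = (24/(3 + 6))/5 = (24/9)/5 = (24*(⅑))/5 = (⅕)*(8/3) = 8/15)
W = 47 (W = 47 + (6*(-6 + 6))*(-10) = 47 + (6*0)*(-10) = 47 + 0*(-10) = 47 + 0 = 47)
Q = 324638/15 (Q = 8/15 - 1*(-21642) = 8/15 + 21642 = 324638/15 ≈ 21643.)
Q - W = 324638/15 - 1*47 = 324638/15 - 47 = 323933/15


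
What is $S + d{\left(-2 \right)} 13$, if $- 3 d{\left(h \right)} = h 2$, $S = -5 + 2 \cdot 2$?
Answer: $\frac{49}{3} \approx 16.333$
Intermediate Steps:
$S = -1$ ($S = -5 + 4 = -1$)
$d{\left(h \right)} = - \frac{2 h}{3}$ ($d{\left(h \right)} = - \frac{h 2}{3} = - \frac{2 h}{3}$)
$S + d{\left(-2 \right)} 13 = -1 + \left(- \frac{2}{3}\right) \left(-2\right) 13 = -1 + \frac{4}{3} \cdot 13 = -1 + \frac{52}{3} = \frac{49}{3}$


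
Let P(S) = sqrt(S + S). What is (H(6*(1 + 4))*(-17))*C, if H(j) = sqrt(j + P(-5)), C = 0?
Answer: 0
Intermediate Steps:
P(S) = sqrt(2)*sqrt(S) (P(S) = sqrt(2*S) = sqrt(2)*sqrt(S))
H(j) = sqrt(j + I*sqrt(10)) (H(j) = sqrt(j + sqrt(2)*sqrt(-5)) = sqrt(j + sqrt(2)*(I*sqrt(5))) = sqrt(j + I*sqrt(10)))
(H(6*(1 + 4))*(-17))*C = (sqrt(6*(1 + 4) + I*sqrt(10))*(-17))*0 = (sqrt(6*5 + I*sqrt(10))*(-17))*0 = (sqrt(30 + I*sqrt(10))*(-17))*0 = -17*sqrt(30 + I*sqrt(10))*0 = 0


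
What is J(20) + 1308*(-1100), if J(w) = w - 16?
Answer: -1438796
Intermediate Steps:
J(w) = -16 + w
J(20) + 1308*(-1100) = (-16 + 20) + 1308*(-1100) = 4 - 1438800 = -1438796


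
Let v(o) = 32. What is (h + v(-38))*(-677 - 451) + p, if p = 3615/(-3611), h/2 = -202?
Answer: 1515229761/3611 ≈ 4.1962e+5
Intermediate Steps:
h = -404 (h = 2*(-202) = -404)
p = -3615/3611 (p = 3615*(-1/3611) = -3615/3611 ≈ -1.0011)
(h + v(-38))*(-677 - 451) + p = (-404 + 32)*(-677 - 451) - 3615/3611 = -372*(-1128) - 3615/3611 = 419616 - 3615/3611 = 1515229761/3611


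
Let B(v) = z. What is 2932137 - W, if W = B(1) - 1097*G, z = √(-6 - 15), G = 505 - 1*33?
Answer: 3449921 - I*√21 ≈ 3.4499e+6 - 4.5826*I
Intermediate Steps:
G = 472 (G = 505 - 33 = 472)
z = I*√21 (z = √(-21) = I*√21 ≈ 4.5826*I)
B(v) = I*√21
W = -517784 + I*√21 (W = I*√21 - 1097*472 = I*√21 - 517784 = -517784 + I*√21 ≈ -5.1778e+5 + 4.5826*I)
2932137 - W = 2932137 - (-517784 + I*√21) = 2932137 + (517784 - I*√21) = 3449921 - I*√21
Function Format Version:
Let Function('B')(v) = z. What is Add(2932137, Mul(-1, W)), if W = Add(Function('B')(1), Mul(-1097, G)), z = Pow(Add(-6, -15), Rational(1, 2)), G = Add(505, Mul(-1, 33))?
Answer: Add(3449921, Mul(-1, I, Pow(21, Rational(1, 2)))) ≈ Add(3.4499e+6, Mul(-4.5826, I))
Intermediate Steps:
G = 472 (G = Add(505, -33) = 472)
z = Mul(I, Pow(21, Rational(1, 2))) (z = Pow(-21, Rational(1, 2)) = Mul(I, Pow(21, Rational(1, 2))) ≈ Mul(4.5826, I))
Function('B')(v) = Mul(I, Pow(21, Rational(1, 2)))
W = Add(-517784, Mul(I, Pow(21, Rational(1, 2)))) (W = Add(Mul(I, Pow(21, Rational(1, 2))), Mul(-1097, 472)) = Add(Mul(I, Pow(21, Rational(1, 2))), -517784) = Add(-517784, Mul(I, Pow(21, Rational(1, 2)))) ≈ Add(-5.1778e+5, Mul(4.5826, I)))
Add(2932137, Mul(-1, W)) = Add(2932137, Mul(-1, Add(-517784, Mul(I, Pow(21, Rational(1, 2)))))) = Add(2932137, Add(517784, Mul(-1, I, Pow(21, Rational(1, 2))))) = Add(3449921, Mul(-1, I, Pow(21, Rational(1, 2))))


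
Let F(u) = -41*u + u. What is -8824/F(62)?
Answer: 1103/310 ≈ 3.5581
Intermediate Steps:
F(u) = -40*u
-8824/F(62) = -8824/((-40*62)) = -8824/(-2480) = -8824*(-1/2480) = 1103/310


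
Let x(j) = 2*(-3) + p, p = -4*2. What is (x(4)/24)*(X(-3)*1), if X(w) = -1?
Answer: 7/12 ≈ 0.58333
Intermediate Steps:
p = -8
x(j) = -14 (x(j) = 2*(-3) - 8 = -6 - 8 = -14)
(x(4)/24)*(X(-3)*1) = (-14/24)*(-1*1) = -14*1/24*(-1) = -7/12*(-1) = 7/12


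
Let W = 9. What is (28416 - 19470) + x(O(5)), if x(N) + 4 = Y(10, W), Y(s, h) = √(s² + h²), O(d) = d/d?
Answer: 8942 + √181 ≈ 8955.5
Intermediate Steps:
O(d) = 1
Y(s, h) = √(h² + s²)
x(N) = -4 + √181 (x(N) = -4 + √(9² + 10²) = -4 + √(81 + 100) = -4 + √181)
(28416 - 19470) + x(O(5)) = (28416 - 19470) + (-4 + √181) = 8946 + (-4 + √181) = 8942 + √181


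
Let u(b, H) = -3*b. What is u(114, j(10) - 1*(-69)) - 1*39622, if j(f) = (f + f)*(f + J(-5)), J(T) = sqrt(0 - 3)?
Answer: -39964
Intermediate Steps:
J(T) = I*sqrt(3) (J(T) = sqrt(-3) = I*sqrt(3))
j(f) = 2*f*(f + I*sqrt(3)) (j(f) = (f + f)*(f + I*sqrt(3)) = (2*f)*(f + I*sqrt(3)) = 2*f*(f + I*sqrt(3)))
u(114, j(10) - 1*(-69)) - 1*39622 = -3*114 - 1*39622 = -342 - 39622 = -39964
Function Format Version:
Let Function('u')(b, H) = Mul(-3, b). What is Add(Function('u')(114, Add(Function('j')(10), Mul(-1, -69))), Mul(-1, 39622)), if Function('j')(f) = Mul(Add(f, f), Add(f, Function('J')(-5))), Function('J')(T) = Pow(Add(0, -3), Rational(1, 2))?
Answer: -39964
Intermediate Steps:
Function('J')(T) = Mul(I, Pow(3, Rational(1, 2))) (Function('J')(T) = Pow(-3, Rational(1, 2)) = Mul(I, Pow(3, Rational(1, 2))))
Function('j')(f) = Mul(2, f, Add(f, Mul(I, Pow(3, Rational(1, 2))))) (Function('j')(f) = Mul(Add(f, f), Add(f, Mul(I, Pow(3, Rational(1, 2))))) = Mul(Mul(2, f), Add(f, Mul(I, Pow(3, Rational(1, 2))))) = Mul(2, f, Add(f, Mul(I, Pow(3, Rational(1, 2))))))
Add(Function('u')(114, Add(Function('j')(10), Mul(-1, -69))), Mul(-1, 39622)) = Add(Mul(-3, 114), Mul(-1, 39622)) = Add(-342, -39622) = -39964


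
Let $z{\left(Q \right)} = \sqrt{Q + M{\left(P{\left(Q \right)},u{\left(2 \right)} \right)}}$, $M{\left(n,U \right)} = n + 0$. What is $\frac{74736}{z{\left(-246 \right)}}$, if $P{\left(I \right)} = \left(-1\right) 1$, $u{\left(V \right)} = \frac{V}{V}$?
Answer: $- \frac{74736 i \sqrt{247}}{247} \approx - 4755.3 i$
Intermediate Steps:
$u{\left(V \right)} = 1$
$P{\left(I \right)} = -1$
$M{\left(n,U \right)} = n$
$z{\left(Q \right)} = \sqrt{-1 + Q}$ ($z{\left(Q \right)} = \sqrt{Q - 1} = \sqrt{-1 + Q}$)
$\frac{74736}{z{\left(-246 \right)}} = \frac{74736}{\sqrt{-1 - 246}} = \frac{74736}{\sqrt{-247}} = \frac{74736}{i \sqrt{247}} = 74736 \left(- \frac{i \sqrt{247}}{247}\right) = - \frac{74736 i \sqrt{247}}{247}$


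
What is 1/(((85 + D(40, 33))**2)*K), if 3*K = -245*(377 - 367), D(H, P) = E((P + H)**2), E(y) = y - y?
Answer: -3/17701250 ≈ -1.6948e-7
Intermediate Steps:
E(y) = 0
D(H, P) = 0
K = -2450/3 (K = (-245*(377 - 367))/3 = (-245*10)/3 = (1/3)*(-2450) = -2450/3 ≈ -816.67)
1/(((85 + D(40, 33))**2)*K) = 1/(((85 + 0)**2)*(-2450/3)) = -3/2450/85**2 = -3/2450/7225 = (1/7225)*(-3/2450) = -3/17701250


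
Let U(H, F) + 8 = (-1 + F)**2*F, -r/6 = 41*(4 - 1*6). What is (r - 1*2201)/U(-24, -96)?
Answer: 1709/903272 ≈ 0.0018920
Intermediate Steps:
r = 492 (r = -246*(4 - 1*6) = -246*(4 - 6) = -246*(-2) = -6*(-82) = 492)
U(H, F) = -8 + F*(-1 + F)**2 (U(H, F) = -8 + (-1 + F)**2*F = -8 + F*(-1 + F)**2)
(r - 1*2201)/U(-24, -96) = (492 - 1*2201)/(-8 - 96*(-1 - 96)**2) = (492 - 2201)/(-8 - 96*(-97)**2) = -1709/(-8 - 96*9409) = -1709/(-8 - 903264) = -1709/(-903272) = -1709*(-1/903272) = 1709/903272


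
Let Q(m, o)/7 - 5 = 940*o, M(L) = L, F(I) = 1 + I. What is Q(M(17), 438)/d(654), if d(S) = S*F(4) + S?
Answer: 2882075/3924 ≈ 734.47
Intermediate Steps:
d(S) = 6*S (d(S) = S*(1 + 4) + S = S*5 + S = 5*S + S = 6*S)
Q(m, o) = 35 + 6580*o (Q(m, o) = 35 + 7*(940*o) = 35 + 6580*o)
Q(M(17), 438)/d(654) = (35 + 6580*438)/((6*654)) = (35 + 2882040)/3924 = 2882075*(1/3924) = 2882075/3924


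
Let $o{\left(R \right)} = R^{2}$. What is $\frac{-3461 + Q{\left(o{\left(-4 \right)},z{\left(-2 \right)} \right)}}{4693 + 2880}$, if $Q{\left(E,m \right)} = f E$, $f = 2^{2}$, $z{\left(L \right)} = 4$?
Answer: $- \frac{3397}{7573} \approx -0.44857$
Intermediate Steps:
$f = 4$
$Q{\left(E,m \right)} = 4 E$
$\frac{-3461 + Q{\left(o{\left(-4 \right)},z{\left(-2 \right)} \right)}}{4693 + 2880} = \frac{-3461 + 4 \left(-4\right)^{2}}{4693 + 2880} = \frac{-3461 + 4 \cdot 16}{7573} = \left(-3461 + 64\right) \frac{1}{7573} = \left(-3397\right) \frac{1}{7573} = - \frac{3397}{7573}$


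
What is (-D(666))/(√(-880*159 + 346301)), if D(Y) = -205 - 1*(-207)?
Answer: -2*√206381/206381 ≈ -0.0044025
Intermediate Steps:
D(Y) = 2 (D(Y) = -205 + 207 = 2)
(-D(666))/(√(-880*159 + 346301)) = (-1*2)/(√(-880*159 + 346301)) = -2/√(-139920 + 346301) = -2*√206381/206381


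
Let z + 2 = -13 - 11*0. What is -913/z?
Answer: 913/15 ≈ 60.867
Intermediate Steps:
z = -15 (z = -2 + (-13 - 11*0) = -2 + (-13 + 0) = -2 - 13 = -15)
-913/z = -913/(-15) = -913*(-1/15) = 913/15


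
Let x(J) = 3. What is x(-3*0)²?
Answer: 9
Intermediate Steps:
x(-3*0)² = 3² = 9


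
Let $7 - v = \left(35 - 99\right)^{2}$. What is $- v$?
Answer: $4089$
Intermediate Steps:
$v = -4089$ ($v = 7 - \left(35 - 99\right)^{2} = 7 - \left(-64\right)^{2} = 7 - 4096 = -4089$)
$- v = \left(-1\right) \left(-4089\right) = 4089$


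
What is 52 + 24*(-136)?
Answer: -3212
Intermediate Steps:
52 + 24*(-136) = 52 - 3264 = -3212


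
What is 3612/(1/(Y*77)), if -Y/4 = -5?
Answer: 5562480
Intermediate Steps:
Y = 20 (Y = -4*(-5) = 20)
3612/(1/(Y*77)) = 3612/(1/(20*77)) = 3612/(1/1540) = 3612*1540 = 5562480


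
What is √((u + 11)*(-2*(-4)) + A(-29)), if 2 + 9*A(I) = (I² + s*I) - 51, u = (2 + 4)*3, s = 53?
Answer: √1339/3 ≈ 12.197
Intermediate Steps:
u = 18 (u = 6*3 = 18)
A(I) = -53/9 + I²/9 + 53*I/9 (A(I) = -2/9 + ((I² + 53*I) - 51)/9 = -2/9 + (-51 + I² + 53*I)/9 = -2/9 + (-17/3 + I²/9 + 53*I/9) = -53/9 + I²/9 + 53*I/9)
√((u + 11)*(-2*(-4)) + A(-29)) = √((18 + 11)*(-2*(-4)) + (-53/9 + (⅑)*(-29)² + (53/9)*(-29))) = √(29*8 + (-53/9 + (⅑)*841 - 1537/9)) = √(232 + (-53/9 + 841/9 - 1537/9)) = √(232 - 749/9) = √(1339/9) = √1339/3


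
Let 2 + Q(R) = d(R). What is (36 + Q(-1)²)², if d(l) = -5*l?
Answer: 2025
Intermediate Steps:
Q(R) = -2 - 5*R
(36 + Q(-1)²)² = (36 + (-2 - 5*(-1))²)² = (36 + (-2 + 5)²)² = (36 + 3²)² = (36 + 9)² = 45² = 2025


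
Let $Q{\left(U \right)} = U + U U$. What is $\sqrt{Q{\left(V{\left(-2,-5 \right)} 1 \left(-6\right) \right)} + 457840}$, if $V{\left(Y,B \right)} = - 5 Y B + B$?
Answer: $\sqrt{567070} \approx 753.04$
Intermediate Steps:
$V{\left(Y,B \right)} = B - 5 B Y$ ($V{\left(Y,B \right)} = - 5 B Y + B = B - 5 B Y$)
$Q{\left(U \right)} = U + U^{2}$
$\sqrt{Q{\left(V{\left(-2,-5 \right)} 1 \left(-6\right) \right)} + 457840} = \sqrt{- 5 \left(1 - -10\right) 1 \left(-6\right) \left(1 + - 5 \left(1 - -10\right) 1 \left(-6\right)\right) + 457840} = \sqrt{- 5 \left(1 + 10\right) 1 \left(-6\right) \left(1 + - 5 \left(1 + 10\right) 1 \left(-6\right)\right) + 457840} = \sqrt{\left(-5\right) 11 \cdot 1 \left(-6\right) \left(1 + \left(-5\right) 11 \cdot 1 \left(-6\right)\right) + 457840} = \sqrt{\left(-55\right) 1 \left(-6\right) \left(1 + \left(-55\right) 1 \left(-6\right)\right) + 457840} = \sqrt{\left(-55\right) \left(-6\right) \left(1 - -330\right) + 457840} = \sqrt{330 \left(1 + 330\right) + 457840} = \sqrt{330 \cdot 331 + 457840} = \sqrt{109230 + 457840} = \sqrt{567070}$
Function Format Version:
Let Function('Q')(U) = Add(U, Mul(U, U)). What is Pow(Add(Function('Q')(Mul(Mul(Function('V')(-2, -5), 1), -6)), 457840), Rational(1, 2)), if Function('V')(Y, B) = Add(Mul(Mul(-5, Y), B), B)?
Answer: Pow(567070, Rational(1, 2)) ≈ 753.04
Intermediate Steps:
Function('V')(Y, B) = Add(B, Mul(-5, B, Y)) (Function('V')(Y, B) = Add(Mul(-5, B, Y), B) = Add(B, Mul(-5, B, Y)))
Function('Q')(U) = Add(U, Pow(U, 2))
Pow(Add(Function('Q')(Mul(Mul(Function('V')(-2, -5), 1), -6)), 457840), Rational(1, 2)) = Pow(Add(Mul(Mul(Mul(Mul(-5, Add(1, Mul(-5, -2))), 1), -6), Add(1, Mul(Mul(Mul(-5, Add(1, Mul(-5, -2))), 1), -6))), 457840), Rational(1, 2)) = Pow(Add(Mul(Mul(Mul(Mul(-5, Add(1, 10)), 1), -6), Add(1, Mul(Mul(Mul(-5, Add(1, 10)), 1), -6))), 457840), Rational(1, 2)) = Pow(Add(Mul(Mul(Mul(Mul(-5, 11), 1), -6), Add(1, Mul(Mul(Mul(-5, 11), 1), -6))), 457840), Rational(1, 2)) = Pow(Add(Mul(Mul(Mul(-55, 1), -6), Add(1, Mul(Mul(-55, 1), -6))), 457840), Rational(1, 2)) = Pow(Add(Mul(Mul(-55, -6), Add(1, Mul(-55, -6))), 457840), Rational(1, 2)) = Pow(Add(Mul(330, Add(1, 330)), 457840), Rational(1, 2)) = Pow(Add(Mul(330, 331), 457840), Rational(1, 2)) = Pow(Add(109230, 457840), Rational(1, 2)) = Pow(567070, Rational(1, 2))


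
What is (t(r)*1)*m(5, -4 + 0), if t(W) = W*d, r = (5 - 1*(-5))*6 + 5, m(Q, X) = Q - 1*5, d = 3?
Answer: 0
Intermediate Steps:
m(Q, X) = -5 + Q (m(Q, X) = Q - 5 = -5 + Q)
r = 65 (r = (5 + 5)*6 + 5 = 10*6 + 5 = 60 + 5 = 65)
t(W) = 3*W (t(W) = W*3 = 3*W)
(t(r)*1)*m(5, -4 + 0) = ((3*65)*1)*(-5 + 5) = (195*1)*0 = 195*0 = 0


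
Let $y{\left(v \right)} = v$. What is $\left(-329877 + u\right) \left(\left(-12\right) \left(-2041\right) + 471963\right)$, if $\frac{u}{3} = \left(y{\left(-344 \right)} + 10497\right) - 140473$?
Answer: $-357863132835$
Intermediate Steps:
$u = -390960$ ($u = 3 \left(\left(-344 + 10497\right) - 140473\right) = 3 \left(10153 - 140473\right) = 3 \left(-130320\right) = -390960$)
$\left(-329877 + u\right) \left(\left(-12\right) \left(-2041\right) + 471963\right) = \left(-329877 - 390960\right) \left(\left(-12\right) \left(-2041\right) + 471963\right) = - 720837 \left(24492 + 471963\right) = \left(-720837\right) 496455 = -357863132835$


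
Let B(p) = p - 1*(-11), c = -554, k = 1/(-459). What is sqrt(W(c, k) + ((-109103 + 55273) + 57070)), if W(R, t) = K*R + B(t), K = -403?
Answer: 29*sqrt(6304926)/153 ≈ 475.93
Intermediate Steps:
k = -1/459 ≈ -0.0021787
B(p) = 11 + p (B(p) = p + 11 = 11 + p)
W(R, t) = 11 + t - 403*R (W(R, t) = -403*R + (11 + t) = 11 + t - 403*R)
sqrt(W(c, k) + ((-109103 + 55273) + 57070)) = sqrt((11 - 1/459 - 403*(-554)) + ((-109103 + 55273) + 57070)) = sqrt((11 - 1/459 + 223262) + (-53830 + 57070)) = sqrt(102482306/459 + 3240) = sqrt(103969466/459) = 29*sqrt(6304926)/153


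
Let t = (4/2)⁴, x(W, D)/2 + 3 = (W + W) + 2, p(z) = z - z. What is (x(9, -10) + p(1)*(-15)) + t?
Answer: 50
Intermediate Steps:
p(z) = 0
x(W, D) = -2 + 4*W (x(W, D) = -6 + 2*((W + W) + 2) = -6 + 2*(2*W + 2) = -6 + 2*(2 + 2*W) = -6 + (4 + 4*W) = -2 + 4*W)
t = 16 (t = (4*(½))⁴ = 2⁴ = 16)
(x(9, -10) + p(1)*(-15)) + t = ((-2 + 4*9) + 0*(-15)) + 16 = ((-2 + 36) + 0) + 16 = (34 + 0) + 16 = 34 + 16 = 50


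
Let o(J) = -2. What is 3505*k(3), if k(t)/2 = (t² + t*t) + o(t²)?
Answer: 112160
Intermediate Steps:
k(t) = -4 + 4*t² (k(t) = 2*((t² + t*t) - 2) = 2*((t² + t²) - 2) = 2*(2*t² - 2) = 2*(-2 + 2*t²) = -4 + 4*t²)
3505*k(3) = 3505*(-4 + 4*3²) = 3505*(-4 + 4*9) = 3505*(-4 + 36) = 3505*32 = 112160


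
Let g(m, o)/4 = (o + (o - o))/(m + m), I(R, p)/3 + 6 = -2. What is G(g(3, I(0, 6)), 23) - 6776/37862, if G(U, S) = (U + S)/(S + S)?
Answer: -2121/79166 ≈ -0.026792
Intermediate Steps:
I(R, p) = -24 (I(R, p) = -18 + 3*(-2) = -18 - 6 = -24)
g(m, o) = 2*o/m (g(m, o) = 4*((o + (o - o))/(m + m)) = 4*((o + 0)/((2*m))) = 4*(o*(1/(2*m))) = 4*(o/(2*m)) = 2*o/m)
G(U, S) = (S + U)/(2*S) (G(U, S) = (S + U)/((2*S)) = (S + U)*(1/(2*S)) = (S + U)/(2*S))
G(g(3, I(0, 6)), 23) - 6776/37862 = (½)*(23 + 2*(-24)/3)/23 - 6776/37862 = (½)*(1/23)*(23 + 2*(-24)*(⅓)) - 6776*1/37862 = (½)*(1/23)*(23 - 16) - 308/1721 = (½)*(1/23)*7 - 308/1721 = 7/46 - 308/1721 = -2121/79166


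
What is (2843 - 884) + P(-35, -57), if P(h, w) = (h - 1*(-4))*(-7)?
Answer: 2176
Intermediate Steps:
P(h, w) = -28 - 7*h (P(h, w) = (h + 4)*(-7) = (4 + h)*(-7) = -28 - 7*h)
(2843 - 884) + P(-35, -57) = (2843 - 884) + (-28 - 7*(-35)) = 1959 + (-28 + 245) = 1959 + 217 = 2176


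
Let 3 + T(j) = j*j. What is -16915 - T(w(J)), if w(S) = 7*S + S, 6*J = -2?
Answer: -152272/9 ≈ -16919.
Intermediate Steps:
J = -⅓ (J = (⅙)*(-2) = -⅓ ≈ -0.33333)
w(S) = 8*S
T(j) = -3 + j² (T(j) = -3 + j*j = -3 + j²)
-16915 - T(w(J)) = -16915 - (-3 + (8*(-⅓))²) = -16915 - (-3 + (-8/3)²) = -16915 - (-3 + 64/9) = -16915 - 1*37/9 = -16915 - 37/9 = -152272/9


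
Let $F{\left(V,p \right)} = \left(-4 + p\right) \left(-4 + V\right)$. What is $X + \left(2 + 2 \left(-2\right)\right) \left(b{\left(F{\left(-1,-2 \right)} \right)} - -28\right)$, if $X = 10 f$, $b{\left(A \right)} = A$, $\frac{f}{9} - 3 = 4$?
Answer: $514$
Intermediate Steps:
$f = 63$ ($f = 27 + 9 \cdot 4 = 27 + 36 = 63$)
$F{\left(V,p \right)} = \left(-4 + V\right) \left(-4 + p\right)$
$X = 630$ ($X = 10 \cdot 63 = 630$)
$X + \left(2 + 2 \left(-2\right)\right) \left(b{\left(F{\left(-1,-2 \right)} \right)} - -28\right) = 630 + \left(2 + 2 \left(-2\right)\right) \left(\left(16 - -4 - -8 - -2\right) - -28\right) = 630 + \left(2 - 4\right) \left(\left(16 + 4 + 8 + 2\right) + 28\right) = 630 - 2 \left(30 + 28\right) = 630 - 116 = 514$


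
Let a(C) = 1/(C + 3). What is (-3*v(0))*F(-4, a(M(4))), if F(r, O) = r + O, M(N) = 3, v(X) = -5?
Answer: -115/2 ≈ -57.500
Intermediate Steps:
a(C) = 1/(3 + C)
F(r, O) = O + r
(-3*v(0))*F(-4, a(M(4))) = (-3*(-5))*(1/(3 + 3) - 4) = 15*(1/6 - 4) = 15*(⅙ - 4) = 15*(-23/6) = -115/2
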